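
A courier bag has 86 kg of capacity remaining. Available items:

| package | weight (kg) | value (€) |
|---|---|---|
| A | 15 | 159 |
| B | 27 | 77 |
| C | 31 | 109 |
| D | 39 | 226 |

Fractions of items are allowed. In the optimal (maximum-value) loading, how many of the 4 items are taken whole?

Order: A (159/15=10.60) > D (226/39=5.79) > C (109/31=3.52) > B (77/27=2.85)
Fill: take A (15 @ 159) → take D (39 @ 226) → take C (31 @ 109) → take 1/27 of B → 2.85; 86/86 used.
3 item(s) taken whole; one partial (take 1/27 of B).

3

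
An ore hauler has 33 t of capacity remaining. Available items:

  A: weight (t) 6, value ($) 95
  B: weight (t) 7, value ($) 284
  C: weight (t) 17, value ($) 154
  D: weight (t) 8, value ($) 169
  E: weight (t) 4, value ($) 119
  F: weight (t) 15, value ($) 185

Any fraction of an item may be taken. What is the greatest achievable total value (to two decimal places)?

765.67

Order: B (284/7=40.57) > E (119/4=29.75) > D (169/8=21.12) > A (95/6=15.83) > F (185/15=12.33) > C (154/17=9.06)
Fill: take B (7 @ 284) → take E (4 @ 119) → take D (8 @ 169) → take A (6 @ 95) → take 8/15 of F → 98.67; 33/33 used.
Total value = 765.67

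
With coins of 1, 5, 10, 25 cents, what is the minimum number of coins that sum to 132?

132 = 5×25 + 1×5 + 2×1
Total coins = 5 + 1 + 2 = 8

8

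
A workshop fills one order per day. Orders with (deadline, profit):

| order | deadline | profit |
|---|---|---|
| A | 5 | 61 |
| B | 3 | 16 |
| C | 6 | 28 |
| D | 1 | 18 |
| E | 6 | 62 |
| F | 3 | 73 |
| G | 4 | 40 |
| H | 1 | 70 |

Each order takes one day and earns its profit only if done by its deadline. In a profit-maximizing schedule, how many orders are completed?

Take jobs in profit order; each goes to the latest open slot no later than its deadline.
Profit order: F=73 H=70 E=62 A=61 G=40 C=28 D=18 B=16
Assign: F→slot 3, H→slot 1, E→slot 6, A→slot 5, G→slot 4, C→slot 2, D skipped, B skipped.
Slots: [1:H] [2:C] [3:F] [4:G] [5:A] [6:E]
6 of 8 scheduled.

6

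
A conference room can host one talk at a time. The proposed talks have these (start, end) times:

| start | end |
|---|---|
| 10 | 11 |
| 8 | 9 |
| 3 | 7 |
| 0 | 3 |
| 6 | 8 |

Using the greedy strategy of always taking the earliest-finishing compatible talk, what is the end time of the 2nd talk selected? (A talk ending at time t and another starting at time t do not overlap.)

By end time: (0,3), (3,7), (6,8), (8,9), (10,11).
Pick (0,3); next start ≥ 3 → (3,7); next start ≥ 7 → (8,9); next start ≥ 9 → (10,11).
Selected: (0,3) (3,7) (8,9) (10,11)

7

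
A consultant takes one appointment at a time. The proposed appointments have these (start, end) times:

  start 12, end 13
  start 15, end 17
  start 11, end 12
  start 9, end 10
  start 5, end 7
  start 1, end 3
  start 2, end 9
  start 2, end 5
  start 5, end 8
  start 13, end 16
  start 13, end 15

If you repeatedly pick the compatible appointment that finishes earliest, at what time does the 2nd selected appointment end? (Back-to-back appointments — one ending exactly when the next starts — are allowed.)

7

Greedy by earliest finish: after sorting by end time, pick each interval compatible with the last pick.
Sorted by end: (1,3)  (2,5)  (5,7)  (5,8)  (2,9)  (9,10)  (11,12)  (12,13)  (13,15)  (13,16)  (15,17)
take (1,3); take (5,7); take (9,10); take (11,12); take (12,13); take (13,15); skip (13,16); take (15,17).
Selected: (1,3) (5,7) (9,10) (11,12) (12,13) (13,15) (15,17)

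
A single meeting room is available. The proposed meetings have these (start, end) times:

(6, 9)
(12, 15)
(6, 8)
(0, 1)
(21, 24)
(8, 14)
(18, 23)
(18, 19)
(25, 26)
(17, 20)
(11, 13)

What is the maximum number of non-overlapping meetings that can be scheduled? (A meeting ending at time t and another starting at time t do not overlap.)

Sort by end time and greedily take each interval whose start is ≥ the last chosen end.
By end time: (0,1), (6,8), (6,9), (11,13), (8,14), (12,15), (18,19), (17,20), (18,23), (21,24), (25,26).
Pick (0,1); next start ≥ 1 → (6,8); next start ≥ 8 → (11,13); next start ≥ 13 → (18,19); next start ≥ 19 → (21,24); next start ≥ 24 → (25,26).
Selected 6 meetings.

6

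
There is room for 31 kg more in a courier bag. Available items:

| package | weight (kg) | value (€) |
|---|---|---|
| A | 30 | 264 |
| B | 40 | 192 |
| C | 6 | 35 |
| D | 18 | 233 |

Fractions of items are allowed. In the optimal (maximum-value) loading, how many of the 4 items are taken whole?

1

Order: D (233/18=12.94) > A (264/30=8.80) > C (35/6=5.83) > B (192/40=4.80)
Fill: take D (18 @ 233) → take 13/30 of A → 114.40; 31/31 used.
1 item(s) taken whole; one partial (take 13/30 of A).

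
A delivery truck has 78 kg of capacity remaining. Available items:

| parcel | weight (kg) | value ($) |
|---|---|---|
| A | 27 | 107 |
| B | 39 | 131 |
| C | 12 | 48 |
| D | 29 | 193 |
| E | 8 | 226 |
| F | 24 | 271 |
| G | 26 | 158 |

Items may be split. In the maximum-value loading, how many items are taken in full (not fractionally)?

3

Sort by value per unit weight and fill in that order.
Order: E (226/8=28.25) > F (271/24=11.29) > D (193/29=6.66) > G (158/26=6.08) > C (48/12=4.00) > A (107/27=3.96) > B (131/39=3.36)
Fill: take E (8 @ 226) → take F (24 @ 271) → take D (29 @ 193) → take 17/26 of G → 103.31; 78/78 used.
3 item(s) taken whole; one partial (take 17/26 of G).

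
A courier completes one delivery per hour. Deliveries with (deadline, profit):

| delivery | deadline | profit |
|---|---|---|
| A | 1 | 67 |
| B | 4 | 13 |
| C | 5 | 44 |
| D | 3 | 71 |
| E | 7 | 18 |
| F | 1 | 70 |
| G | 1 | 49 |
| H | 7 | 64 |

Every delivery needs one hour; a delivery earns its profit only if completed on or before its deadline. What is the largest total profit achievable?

280

By profit: D(d3,71), F(d1,70), A(d1,67), H(d7,64), G(d1,49), C(d5,44), E(d7,18), B(d4,13)
D→slot 3; F→slot 1; A skipped; H→slot 7; G skipped; C→slot 5; E→slot 6; B→slot 4.
Profit = 70 + 71 + 13 + 44 + 18 + 64 = 280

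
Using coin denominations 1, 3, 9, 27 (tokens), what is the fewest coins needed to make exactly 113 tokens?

7

113 − 4×27→5 − 1×3→2 − 2×1→0
Total coins = 4 + 1 + 2 = 7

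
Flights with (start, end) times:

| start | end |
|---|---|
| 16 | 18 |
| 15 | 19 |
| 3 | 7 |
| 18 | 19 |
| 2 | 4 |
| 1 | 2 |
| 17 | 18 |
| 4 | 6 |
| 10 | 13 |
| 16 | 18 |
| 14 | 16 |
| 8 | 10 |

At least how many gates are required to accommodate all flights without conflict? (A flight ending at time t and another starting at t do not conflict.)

4

Count concurrent intervals with a sweep; the peak is the room count.
Events (time:±→running): 1:+→1 2:-→0 2:+→1 3:+→2 4:-→1 4:+→2 6:-→1 7:-→0 8:+→1 10:-→0 10:+→1 13:-→0 14:+→1 15:+→2 16:-→1 16:+→2 16:+→3 17:+→4 … peak 4.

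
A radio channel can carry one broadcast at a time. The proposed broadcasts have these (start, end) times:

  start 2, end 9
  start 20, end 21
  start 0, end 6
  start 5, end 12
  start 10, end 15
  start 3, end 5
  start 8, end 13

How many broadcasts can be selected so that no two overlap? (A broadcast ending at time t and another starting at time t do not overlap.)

3

Order by finish time; keep every interval that doesn't clash with the previous kept one.
Sorted by end: (3,5)  (0,6)  (2,9)  (5,12)  (8,13)  (10,15)  (20,21)
take (3,5); skip (0,6); skip (2,9); take (5,12); skip (8,13); take (20,21).
Selected 3 broadcasts.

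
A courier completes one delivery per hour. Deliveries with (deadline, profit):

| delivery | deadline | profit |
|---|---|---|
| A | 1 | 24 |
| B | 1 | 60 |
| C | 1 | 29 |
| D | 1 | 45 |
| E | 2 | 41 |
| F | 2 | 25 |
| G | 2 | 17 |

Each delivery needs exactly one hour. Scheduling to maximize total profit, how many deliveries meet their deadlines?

By profit: B(d1,60), D(d1,45), E(d2,41), C(d1,29), F(d2,25), A(d1,24), G(d2,17)
B→slot 1; D skipped; E→slot 2; C skipped; F skipped; A skipped; G skipped.
2 of 7 scheduled.

2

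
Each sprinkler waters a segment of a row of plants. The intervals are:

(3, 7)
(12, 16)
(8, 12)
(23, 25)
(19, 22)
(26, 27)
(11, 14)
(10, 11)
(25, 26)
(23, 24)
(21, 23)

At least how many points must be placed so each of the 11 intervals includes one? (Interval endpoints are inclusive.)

Sorted: [3,7] [10,11] [8,12] [11,14] [12,16] [19,22] [21,23] [23,24] [23,25] [25,26] [26,27]
{[3,7]} hit by 7; {[10,11],[8,12],[11,14]} hit by 11; {[12,16]} hit by 16; {[19,22],[21,23]} hit by 22; {[23,24],[23,25]} hit by 24; {[25,26],[26,27]} hit by 26.
Points: 7, 11, 16, 22, 24, 26 (6 total).

6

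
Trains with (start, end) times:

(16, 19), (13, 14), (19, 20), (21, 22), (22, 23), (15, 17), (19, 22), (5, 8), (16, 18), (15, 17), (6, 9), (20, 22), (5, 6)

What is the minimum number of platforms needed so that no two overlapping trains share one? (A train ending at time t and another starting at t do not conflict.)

4

Count concurrent intervals with a sweep; the peak is the room count.
starts: [5, 5, 6, 13, 15, 15, 16, 16, 19, 19, 20, 21, 22]
ends:   [6, 8, 9, 14, 17, 17, 18, 19, 20, 22, 22, 22, 23]
s5→1 s5→2 e6→1 s6→2 e8→1 e9→0 s13→1 e14→0 s15→1 s15→2 s16→3 s16→4  — peak 4.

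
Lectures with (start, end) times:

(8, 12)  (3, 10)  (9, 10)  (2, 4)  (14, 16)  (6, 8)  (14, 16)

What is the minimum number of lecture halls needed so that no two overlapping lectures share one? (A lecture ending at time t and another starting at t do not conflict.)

3

Events (time:±→running): 2:+→1 3:+→2 4:-→1 6:+→2 8:-→1 8:+→2 9:+→3 … peak 3.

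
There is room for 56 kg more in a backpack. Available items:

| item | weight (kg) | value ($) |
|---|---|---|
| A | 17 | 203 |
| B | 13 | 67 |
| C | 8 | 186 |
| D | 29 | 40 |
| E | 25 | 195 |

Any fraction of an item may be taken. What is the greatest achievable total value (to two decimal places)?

Sort by value per unit weight and fill in that order.
Ratios (sorted): C 23.25, A 11.94, E 7.80, B 5.15, D 1.38
take C (8 @ 186); take A (17 @ 203); take E (25 @ 195); take 6/13 of B → 30.92. Capacity used 56/56.
Total value = 614.92

614.92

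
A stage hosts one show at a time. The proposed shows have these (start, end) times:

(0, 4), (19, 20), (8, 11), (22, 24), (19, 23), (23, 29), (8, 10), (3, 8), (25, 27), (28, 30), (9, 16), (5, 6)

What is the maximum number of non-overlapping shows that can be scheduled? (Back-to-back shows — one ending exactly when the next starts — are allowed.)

Sorted by end: (0,4)  (5,6)  (3,8)  (8,10)  (8,11)  (9,16)  (19,20)  (19,23)  (22,24)  (25,27)  (23,29)  (28,30)
take (0,4); take (5,6); take (8,10); take (19,20); take (22,24); take (25,27); take (28,30).
Selected 7 shows.

7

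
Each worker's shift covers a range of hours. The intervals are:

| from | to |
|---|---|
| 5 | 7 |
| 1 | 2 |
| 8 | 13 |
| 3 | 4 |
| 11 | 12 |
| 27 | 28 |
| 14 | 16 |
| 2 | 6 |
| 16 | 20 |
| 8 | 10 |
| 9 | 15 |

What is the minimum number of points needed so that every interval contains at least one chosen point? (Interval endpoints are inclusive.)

7

Sort by right endpoint; whenever an interval is uncovered, place a point at its right end.
By right end: [1,2]  [3,4]  [2,6]  [5,7]  [8,10]  [11,12]  [8,13]  [9,15]  [14,16]  [16,20]  [27,28]
[1,2] uncovered → point at 2; [3,4] uncovered → point at 4; [5,7] uncovered → point at 7; [8,10] uncovered → point at 10; [11,12] uncovered → point at 12; [14,16] uncovered → point at 16; [27,28] uncovered → point at 28.
Points: 2, 4, 7, 10, 12, 16, 28 (7 total).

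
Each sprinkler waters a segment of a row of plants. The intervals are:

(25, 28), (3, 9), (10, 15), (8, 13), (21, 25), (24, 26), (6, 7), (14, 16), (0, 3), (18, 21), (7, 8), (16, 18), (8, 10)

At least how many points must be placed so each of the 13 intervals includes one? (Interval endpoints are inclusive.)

Process intervals by earliest right end; each time one isn't hit yet, stab at its right endpoint.
Sorted: [0,3] [6,7] [7,8] [3,9] [8,10] [8,13] [10,15] [14,16] [16,18] [18,21] [21,25] [24,26] [25,28]
{[0,3]} hit by 3; {[6,7],[7,8],[3,9]} hit by 7; {[8,10],[8,13],[10,15]} hit by 10; {[14,16],[16,18]} hit by 16; {[18,21],[21,25]} hit by 21; {[24,26],[25,28]} hit by 26.
Points: 3, 7, 10, 16, 21, 26 (6 total).

6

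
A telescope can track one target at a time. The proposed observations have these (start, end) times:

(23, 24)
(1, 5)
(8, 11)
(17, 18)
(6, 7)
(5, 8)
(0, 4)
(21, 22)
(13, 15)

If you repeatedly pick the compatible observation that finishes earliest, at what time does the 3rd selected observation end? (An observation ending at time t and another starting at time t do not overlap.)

Greedy by earliest finish: after sorting by end time, pick each interval compatible with the last pick.
By end time: (0,4), (1,5), (6,7), (5,8), (8,11), (13,15), (17,18), (21,22), (23,24).
Pick (0,4); next start ≥ 4 → (6,7); next start ≥ 7 → (8,11); next start ≥ 11 → (13,15); next start ≥ 15 → (17,18); next start ≥ 18 → (21,22); next start ≥ 22 → (23,24).
Selected: (0,4) (6,7) (8,11) (13,15) (17,18) (21,22) (23,24)

11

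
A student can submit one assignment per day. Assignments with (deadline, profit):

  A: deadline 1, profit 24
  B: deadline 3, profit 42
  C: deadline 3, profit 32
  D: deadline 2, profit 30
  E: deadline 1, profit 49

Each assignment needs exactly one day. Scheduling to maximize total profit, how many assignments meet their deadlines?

Take jobs in profit order; each goes to the latest open slot no later than its deadline.
Profit order: E=49 B=42 C=32 D=30 A=24
Assign: E→slot 1, B→slot 3, C→slot 2, D skipped, A skipped.
Slots: [1:E] [2:C] [3:B]
3 of 5 scheduled.

3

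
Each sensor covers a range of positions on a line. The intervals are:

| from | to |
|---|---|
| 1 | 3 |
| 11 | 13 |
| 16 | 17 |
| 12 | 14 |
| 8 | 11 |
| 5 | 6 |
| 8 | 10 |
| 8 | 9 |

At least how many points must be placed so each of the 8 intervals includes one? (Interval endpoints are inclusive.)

5

Sort by right endpoint; whenever an interval is uncovered, place a point at its right end.
By right end: [1,3]  [5,6]  [8,9]  [8,10]  [8,11]  [11,13]  [12,14]  [16,17]
[1,3] uncovered → point at 3; [5,6] uncovered → point at 6; [8,9] uncovered → point at 9; [11,13] uncovered → point at 13; [16,17] uncovered → point at 17.
Points: 3, 6, 9, 13, 17 (5 total).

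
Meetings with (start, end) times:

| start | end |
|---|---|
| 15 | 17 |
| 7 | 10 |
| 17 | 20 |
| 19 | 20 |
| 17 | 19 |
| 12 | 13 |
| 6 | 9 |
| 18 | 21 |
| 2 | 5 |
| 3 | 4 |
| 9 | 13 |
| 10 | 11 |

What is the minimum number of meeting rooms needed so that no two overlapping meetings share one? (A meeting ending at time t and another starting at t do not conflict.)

3

Events (time:±→running): 2:+→1 3:+→2 4:-→1 5:-→0 6:+→1 7:+→2 9:-→1 9:+→2 10:-→1 10:+→2 11:-→1 12:+→2 13:-→1 13:-→0 15:+→1 17:-→0 17:+→1 17:+→2 18:+→3 … peak 3.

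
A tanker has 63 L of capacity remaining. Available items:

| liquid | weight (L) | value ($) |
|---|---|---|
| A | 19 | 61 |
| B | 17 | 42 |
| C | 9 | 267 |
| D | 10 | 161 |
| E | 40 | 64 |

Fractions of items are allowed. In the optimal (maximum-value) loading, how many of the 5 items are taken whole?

4

Greedy by value/weight ratio, highest first.
Ratios (sorted): C 29.67, D 16.10, A 3.21, B 2.47, E 1.60
take C (9 @ 267); take D (10 @ 161); take A (19 @ 61); take B (17 @ 42); take 8/40 of E → 12.80. Capacity used 63/63.
4 item(s) taken whole; one partial (take 8/40 of E).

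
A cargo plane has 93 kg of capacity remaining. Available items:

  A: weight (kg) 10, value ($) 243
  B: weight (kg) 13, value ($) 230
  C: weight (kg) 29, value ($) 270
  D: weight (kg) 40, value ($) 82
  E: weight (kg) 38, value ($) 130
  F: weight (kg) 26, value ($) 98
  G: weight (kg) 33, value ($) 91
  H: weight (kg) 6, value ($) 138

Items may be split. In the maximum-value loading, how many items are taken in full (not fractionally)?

5

Sort by value per unit weight and fill in that order.
Order: A (243/10=24.30) > H (138/6=23.00) > B (230/13=17.69) > C (270/29=9.31) > F (98/26=3.77) > E (130/38=3.42) > G (91/33=2.76) > D (82/40=2.05)
Fill: take A (10 @ 243) → take H (6 @ 138) → take B (13 @ 230) → take C (29 @ 270) → take F (26 @ 98) → take 9/38 of E → 30.79; 93/93 used.
5 item(s) taken whole; one partial (take 9/38 of E).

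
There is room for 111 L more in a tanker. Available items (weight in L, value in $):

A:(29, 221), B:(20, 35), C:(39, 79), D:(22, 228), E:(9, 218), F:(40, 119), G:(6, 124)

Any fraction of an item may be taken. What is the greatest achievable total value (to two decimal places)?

Greedy by value/weight ratio, highest first.
Ratios (sorted): E 24.22, G 20.67, D 10.36, A 7.62, F 2.98, C 2.03, B 1.75
take E (9 @ 218); take G (6 @ 124); take D (22 @ 228); take A (29 @ 221); take F (40 @ 119); take 5/39 of C → 10.13. Capacity used 111/111.
Total value = 920.13

920.13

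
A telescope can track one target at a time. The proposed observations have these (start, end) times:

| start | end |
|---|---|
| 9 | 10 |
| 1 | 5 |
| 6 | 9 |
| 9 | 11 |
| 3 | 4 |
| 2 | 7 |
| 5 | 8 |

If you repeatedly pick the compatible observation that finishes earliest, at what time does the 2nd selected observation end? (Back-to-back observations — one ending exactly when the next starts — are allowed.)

Sorted by end: (3,4)  (1,5)  (2,7)  (5,8)  (6,9)  (9,10)  (9,11)
take (3,4); skip (1,5); take (5,8); skip (6,9); take (9,10).
Selected: (3,4) (5,8) (9,10)

8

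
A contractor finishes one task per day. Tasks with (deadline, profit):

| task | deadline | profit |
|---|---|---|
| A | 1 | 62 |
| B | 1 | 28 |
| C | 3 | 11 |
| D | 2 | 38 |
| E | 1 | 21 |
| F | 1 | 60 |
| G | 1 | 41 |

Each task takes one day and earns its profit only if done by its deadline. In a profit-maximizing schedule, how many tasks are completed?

3

Take jobs in profit order; each goes to the latest open slot no later than its deadline.
By profit: A(d1,62), F(d1,60), G(d1,41), D(d2,38), B(d1,28), E(d1,21), C(d3,11)
A→slot 1; F skipped; G skipped; D→slot 2; B skipped; E skipped; C→slot 3.
3 of 7 scheduled.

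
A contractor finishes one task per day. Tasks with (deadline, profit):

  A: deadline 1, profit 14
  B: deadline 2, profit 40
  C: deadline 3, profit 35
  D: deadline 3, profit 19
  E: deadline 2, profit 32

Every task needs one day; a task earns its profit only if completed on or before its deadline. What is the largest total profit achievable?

107

Take jobs in profit order; each goes to the latest open slot no later than its deadline.
Profit order: B=40 C=35 E=32 D=19 A=14
Assign: B→slot 2, C→slot 3, E→slot 1, D skipped, A skipped.
Slots: [1:E] [2:B] [3:C]
Profit = 32 + 40 + 35 = 107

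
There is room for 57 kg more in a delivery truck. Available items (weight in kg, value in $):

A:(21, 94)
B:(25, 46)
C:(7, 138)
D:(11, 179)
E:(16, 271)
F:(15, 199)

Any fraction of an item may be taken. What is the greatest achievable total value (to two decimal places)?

Order: C (138/7=19.71) > E (271/16=16.94) > D (179/11=16.27) > F (199/15=13.27) > A (94/21=4.48) > B (46/25=1.84)
Fill: take C (7 @ 138) → take E (16 @ 271) → take D (11 @ 179) → take F (15 @ 199) → take 8/21 of A → 35.81; 57/57 used.
Total value = 822.81

822.81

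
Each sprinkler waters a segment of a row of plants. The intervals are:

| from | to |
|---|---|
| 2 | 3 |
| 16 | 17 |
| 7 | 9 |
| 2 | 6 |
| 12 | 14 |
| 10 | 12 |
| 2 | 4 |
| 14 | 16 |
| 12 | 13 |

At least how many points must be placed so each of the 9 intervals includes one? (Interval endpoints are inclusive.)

Sorted: [2,3] [2,4] [2,6] [7,9] [10,12] [12,13] [12,14] [14,16] [16,17]
{[2,3],[2,4],[2,6]} hit by 3; {[7,9]} hit by 9; {[10,12],[12,13],[12,14]} hit by 12; {[14,16],[16,17]} hit by 16.
Points: 3, 9, 12, 16 (4 total).

4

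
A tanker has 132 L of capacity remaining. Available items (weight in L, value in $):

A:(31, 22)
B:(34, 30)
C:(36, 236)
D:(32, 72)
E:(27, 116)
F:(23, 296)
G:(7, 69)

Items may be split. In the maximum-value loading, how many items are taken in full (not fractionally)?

5

Greedy by value/weight ratio, highest first.
Ratios (sorted): F 12.87, G 9.86, C 6.56, E 4.30, D 2.25, B 0.88, A 0.71
take F (23 @ 296); take G (7 @ 69); take C (36 @ 236); take E (27 @ 116); take D (32 @ 72); take 7/34 of B → 6.18. Capacity used 132/132.
5 item(s) taken whole; one partial (take 7/34 of B).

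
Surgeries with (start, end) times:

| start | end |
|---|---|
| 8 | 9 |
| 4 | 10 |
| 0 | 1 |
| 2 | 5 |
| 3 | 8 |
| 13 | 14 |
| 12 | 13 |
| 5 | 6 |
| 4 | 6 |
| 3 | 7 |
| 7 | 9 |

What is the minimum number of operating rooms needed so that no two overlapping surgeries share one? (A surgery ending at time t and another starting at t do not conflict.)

5

Events (time:±→running): 0:+→1 1:-→0 2:+→1 3:+→2 3:+→3 4:+→4 4:+→5 … peak 5.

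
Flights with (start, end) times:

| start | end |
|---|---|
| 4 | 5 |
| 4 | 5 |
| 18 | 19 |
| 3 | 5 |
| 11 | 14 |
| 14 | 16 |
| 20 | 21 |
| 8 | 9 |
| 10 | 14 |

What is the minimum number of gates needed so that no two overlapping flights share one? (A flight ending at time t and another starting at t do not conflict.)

starts: [3, 4, 4, 8, 10, 11, 14, 18, 20]
ends:   [5, 5, 5, 9, 14, 14, 16, 19, 21]
s3→1 s4→2 s4→3  — peak 3.

3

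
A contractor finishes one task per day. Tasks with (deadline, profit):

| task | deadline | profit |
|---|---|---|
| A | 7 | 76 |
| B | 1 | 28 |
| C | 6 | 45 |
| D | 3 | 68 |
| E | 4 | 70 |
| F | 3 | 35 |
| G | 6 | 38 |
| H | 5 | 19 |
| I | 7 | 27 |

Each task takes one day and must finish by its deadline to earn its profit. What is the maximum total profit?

360

By profit: A(d7,76), E(d4,70), D(d3,68), C(d6,45), G(d6,38), F(d3,35), B(d1,28), I(d7,27), H(d5,19)
A→slot 7; E→slot 4; D→slot 3; C→slot 6; G→slot 5; F→slot 2; B→slot 1; I skipped; H skipped.
Profit = 28 + 35 + 68 + 70 + 38 + 45 + 76 = 360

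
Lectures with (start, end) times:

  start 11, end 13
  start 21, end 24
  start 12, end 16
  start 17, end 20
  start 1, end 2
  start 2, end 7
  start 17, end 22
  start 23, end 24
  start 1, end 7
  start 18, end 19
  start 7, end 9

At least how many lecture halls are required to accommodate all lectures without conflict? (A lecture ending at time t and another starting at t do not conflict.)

3

Count concurrent intervals with a sweep; the peak is the room count.
starts: [1, 1, 2, 7, 11, 12, 17, 17, 18, 21, 23]
ends:   [2, 7, 7, 9, 13, 16, 19, 20, 22, 24, 24]
s1→1 s1→2 e2→1 s2→2 e7→1 e7→0 s7→1 e9→0 s11→1 s12→2 e13→1 e16→0 s17→1 s17→2 s18→3  — peak 3.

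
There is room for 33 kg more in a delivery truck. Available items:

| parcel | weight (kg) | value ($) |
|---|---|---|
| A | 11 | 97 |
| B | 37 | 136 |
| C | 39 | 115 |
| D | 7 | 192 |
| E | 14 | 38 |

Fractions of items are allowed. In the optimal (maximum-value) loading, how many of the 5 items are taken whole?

Sort by value per unit weight and fill in that order.
Ratios (sorted): D 27.43, A 8.82, B 3.68, C 2.95, E 2.71
take D (7 @ 192); take A (11 @ 97); take 15/37 of B → 55.14. Capacity used 33/33.
2 item(s) taken whole; one partial (take 15/37 of B).

2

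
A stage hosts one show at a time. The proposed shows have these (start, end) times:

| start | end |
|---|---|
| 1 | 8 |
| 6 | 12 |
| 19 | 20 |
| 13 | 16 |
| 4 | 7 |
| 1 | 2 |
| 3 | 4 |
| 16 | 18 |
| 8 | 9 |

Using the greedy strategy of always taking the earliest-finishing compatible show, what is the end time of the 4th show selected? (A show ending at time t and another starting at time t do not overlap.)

Sort by end time and greedily take each interval whose start is ≥ the last chosen end.
Sorted by end: (1,2)  (3,4)  (4,7)  (1,8)  (8,9)  (6,12)  (13,16)  (16,18)  (19,20)
take (1,2); take (3,4); take (4,7); take (8,9); take (13,16); take (16,18); take (19,20).
Selected: (1,2) (3,4) (4,7) (8,9) (13,16) (16,18) (19,20)

9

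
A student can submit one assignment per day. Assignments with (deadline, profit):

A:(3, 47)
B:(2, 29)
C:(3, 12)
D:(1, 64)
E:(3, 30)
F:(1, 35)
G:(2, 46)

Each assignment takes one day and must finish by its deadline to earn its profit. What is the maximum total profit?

By profit: D(d1,64), A(d3,47), G(d2,46), F(d1,35), E(d3,30), B(d2,29), C(d3,12)
D→slot 1; A→slot 3; G→slot 2; F skipped; E skipped; B skipped; C skipped.
Profit = 64 + 46 + 47 = 157

157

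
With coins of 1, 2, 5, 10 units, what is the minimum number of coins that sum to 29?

Greedy: take as many of the largest coin as possible, then repeat with the remainder.
29 − 2×10→9 − 1×5→4 − 2×2→0
Total coins = 2 + 1 + 2 = 5

5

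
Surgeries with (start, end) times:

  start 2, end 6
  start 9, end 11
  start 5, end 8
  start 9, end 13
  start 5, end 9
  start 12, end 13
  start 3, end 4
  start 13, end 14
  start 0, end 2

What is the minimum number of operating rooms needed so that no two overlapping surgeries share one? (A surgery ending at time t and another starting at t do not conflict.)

3

Count concurrent intervals with a sweep; the peak is the room count.
starts: [0, 2, 3, 5, 5, 9, 9, 12, 13]
ends:   [2, 4, 6, 8, 9, 11, 13, 13, 14]
s0→1 e2→0 s2→1 s3→2 e4→1 s5→2 s5→3  — peak 3.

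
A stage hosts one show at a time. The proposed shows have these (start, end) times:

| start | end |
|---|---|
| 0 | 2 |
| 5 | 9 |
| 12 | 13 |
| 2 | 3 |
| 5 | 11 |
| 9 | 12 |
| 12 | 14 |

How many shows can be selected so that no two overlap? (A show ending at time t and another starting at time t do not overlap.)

By end time: (0,2), (2,3), (5,9), (5,11), (9,12), (12,13), (12,14).
Pick (0,2); next start ≥ 2 → (2,3); next start ≥ 3 → (5,9); next start ≥ 9 → (9,12); next start ≥ 12 → (12,13).
Selected 5 shows.

5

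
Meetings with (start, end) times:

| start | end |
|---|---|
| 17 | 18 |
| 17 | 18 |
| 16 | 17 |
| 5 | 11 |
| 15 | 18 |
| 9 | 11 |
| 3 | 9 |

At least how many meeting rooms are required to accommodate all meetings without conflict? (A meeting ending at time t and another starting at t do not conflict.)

starts: [3, 5, 9, 15, 16, 17, 17]
ends:   [9, 11, 11, 17, 18, 18, 18]
s3→1 s5→2 e9→1 s9→2 e11→1 e11→0 s15→1 s16→2 e17→1 s17→2 s17→3  — peak 3.

3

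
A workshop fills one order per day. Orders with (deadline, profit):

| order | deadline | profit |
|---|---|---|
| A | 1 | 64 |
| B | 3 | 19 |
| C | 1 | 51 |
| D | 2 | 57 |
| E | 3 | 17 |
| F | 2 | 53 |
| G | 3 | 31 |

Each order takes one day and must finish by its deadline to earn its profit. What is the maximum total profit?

152

By profit: A(d1,64), D(d2,57), F(d2,53), C(d1,51), G(d3,31), B(d3,19), E(d3,17)
A→slot 1; D→slot 2; F skipped; C skipped; G→slot 3; B skipped; E skipped.
Profit = 64 + 57 + 31 = 152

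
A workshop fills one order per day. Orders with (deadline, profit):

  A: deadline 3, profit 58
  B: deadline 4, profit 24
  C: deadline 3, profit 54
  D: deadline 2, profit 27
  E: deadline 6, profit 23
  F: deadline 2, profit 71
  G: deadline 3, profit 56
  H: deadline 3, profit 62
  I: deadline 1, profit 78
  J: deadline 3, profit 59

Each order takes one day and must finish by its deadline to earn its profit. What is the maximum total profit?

Sort by profit descending; place each in the latest free slot ≤ its deadline.
By profit: I(d1,78), F(d2,71), H(d3,62), J(d3,59), A(d3,58), G(d3,56), C(d3,54), D(d2,27), B(d4,24), E(d6,23)
I→slot 1; F→slot 2; H→slot 3; J skipped; A skipped; G skipped; C skipped; D skipped; B→slot 4; E→slot 6.
Profit = 78 + 71 + 62 + 24 + 23 = 258

258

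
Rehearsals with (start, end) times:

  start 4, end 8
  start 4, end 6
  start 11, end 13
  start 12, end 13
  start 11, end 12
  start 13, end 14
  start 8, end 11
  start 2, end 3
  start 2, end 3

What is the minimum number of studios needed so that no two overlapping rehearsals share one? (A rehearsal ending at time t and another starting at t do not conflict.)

Count concurrent intervals with a sweep; the peak is the room count.
starts: [2, 2, 4, 4, 8, 11, 11, 12, 13]
ends:   [3, 3, 6, 8, 11, 12, 13, 13, 14]
s2→1 s2→2  — peak 2.

2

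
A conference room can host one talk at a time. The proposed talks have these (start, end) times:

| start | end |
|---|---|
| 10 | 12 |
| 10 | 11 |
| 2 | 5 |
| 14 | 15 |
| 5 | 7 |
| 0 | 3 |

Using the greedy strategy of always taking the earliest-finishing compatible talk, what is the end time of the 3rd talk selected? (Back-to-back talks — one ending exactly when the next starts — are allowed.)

Sort by end time and greedily take each interval whose start is ≥ the last chosen end.
Sorted by end: (0,3)  (2,5)  (5,7)  (10,11)  (10,12)  (14,15)
take (0,3); take (5,7); take (10,11); skip (10,12); take (14,15).
Selected: (0,3) (5,7) (10,11) (14,15)

11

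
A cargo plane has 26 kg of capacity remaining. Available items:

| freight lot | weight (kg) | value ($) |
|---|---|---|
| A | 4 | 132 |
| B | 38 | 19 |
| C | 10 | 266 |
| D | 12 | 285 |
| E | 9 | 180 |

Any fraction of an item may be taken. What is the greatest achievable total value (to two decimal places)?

683.00

Sort by value per unit weight and fill in that order.
Ratios (sorted): A 33.00, C 26.60, D 23.75, E 20.00, B 0.50
take A (4 @ 132); take C (10 @ 266); take D (12 @ 285). Capacity used 26/26.
Total value = 683.00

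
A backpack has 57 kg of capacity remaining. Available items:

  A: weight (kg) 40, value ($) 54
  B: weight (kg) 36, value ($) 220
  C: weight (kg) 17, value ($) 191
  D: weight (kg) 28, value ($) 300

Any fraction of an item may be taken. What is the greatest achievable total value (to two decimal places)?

564.33

Sort by value per unit weight and fill in that order.
Order: C (191/17=11.24) > D (300/28=10.71) > B (220/36=6.11) > A (54/40=1.35)
Fill: take C (17 @ 191) → take D (28 @ 300) → take 12/36 of B → 73.33; 57/57 used.
Total value = 564.33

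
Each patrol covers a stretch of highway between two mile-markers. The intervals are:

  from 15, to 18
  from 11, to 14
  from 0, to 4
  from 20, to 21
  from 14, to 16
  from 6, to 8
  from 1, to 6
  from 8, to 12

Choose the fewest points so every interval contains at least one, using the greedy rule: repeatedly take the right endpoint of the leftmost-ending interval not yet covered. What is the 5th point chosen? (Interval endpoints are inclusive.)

Sort by right endpoint; whenever an interval is uncovered, place a point at its right end.
By right end: [0,4]  [1,6]  [6,8]  [8,12]  [11,14]  [14,16]  [15,18]  [20,21]
[0,4] uncovered → point at 4; [6,8] uncovered → point at 8; [11,14] uncovered → point at 14; [15,18] uncovered → point at 18; [20,21] uncovered → point at 21.
Points: 4, 8, 14, 18, 21 (5 total).

21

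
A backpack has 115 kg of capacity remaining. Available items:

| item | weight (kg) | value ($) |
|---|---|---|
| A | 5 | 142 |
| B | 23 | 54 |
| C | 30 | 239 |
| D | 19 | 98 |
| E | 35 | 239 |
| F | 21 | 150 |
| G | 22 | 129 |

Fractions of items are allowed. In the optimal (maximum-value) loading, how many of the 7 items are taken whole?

5

Sort by value per unit weight and fill in that order.
Order: A (142/5=28.40) > C (239/30=7.97) > F (150/21=7.14) > E (239/35=6.83) > G (129/22=5.86) > D (98/19=5.16) > B (54/23=2.35)
Fill: take A (5 @ 142) → take C (30 @ 239) → take F (21 @ 150) → take E (35 @ 239) → take G (22 @ 129) → take 2/19 of D → 10.32; 115/115 used.
5 item(s) taken whole; one partial (take 2/19 of D).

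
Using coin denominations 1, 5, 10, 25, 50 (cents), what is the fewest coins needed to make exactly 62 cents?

Greedy: take as many of the largest coin as possible, then repeat with the remainder.
62 − 1×50→12 − 1×10→2 − 2×1→0
Total coins = 1 + 1 + 2 = 4

4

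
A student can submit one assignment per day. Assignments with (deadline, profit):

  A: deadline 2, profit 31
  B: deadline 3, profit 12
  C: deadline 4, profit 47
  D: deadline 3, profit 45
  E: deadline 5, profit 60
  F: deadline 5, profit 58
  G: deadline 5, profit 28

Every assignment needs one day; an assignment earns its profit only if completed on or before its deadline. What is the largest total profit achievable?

241

By profit: E(d5,60), F(d5,58), C(d4,47), D(d3,45), A(d2,31), G(d5,28), B(d3,12)
E→slot 5; F→slot 4; C→slot 3; D→slot 2; A→slot 1; G skipped; B skipped.
Profit = 31 + 45 + 47 + 58 + 60 = 241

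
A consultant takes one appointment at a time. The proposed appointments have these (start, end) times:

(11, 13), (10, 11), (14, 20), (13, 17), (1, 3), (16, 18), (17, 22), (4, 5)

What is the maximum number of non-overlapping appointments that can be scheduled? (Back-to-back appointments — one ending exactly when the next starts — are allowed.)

Sorted by end: (1,3)  (4,5)  (10,11)  (11,13)  (13,17)  (16,18)  (14,20)  (17,22)
take (1,3); take (4,5); take (10,11); take (11,13); take (13,17); skip (16,18); take (17,22).
Selected 6 appointments.

6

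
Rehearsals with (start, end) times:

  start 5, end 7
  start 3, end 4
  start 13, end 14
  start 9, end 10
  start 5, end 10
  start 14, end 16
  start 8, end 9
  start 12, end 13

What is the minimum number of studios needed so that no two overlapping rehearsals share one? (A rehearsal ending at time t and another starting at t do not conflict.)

2

starts: [3, 5, 5, 8, 9, 12, 13, 14]
ends:   [4, 7, 9, 10, 10, 13, 14, 16]
s3→1 e4→0 s5→1 s5→2  — peak 2.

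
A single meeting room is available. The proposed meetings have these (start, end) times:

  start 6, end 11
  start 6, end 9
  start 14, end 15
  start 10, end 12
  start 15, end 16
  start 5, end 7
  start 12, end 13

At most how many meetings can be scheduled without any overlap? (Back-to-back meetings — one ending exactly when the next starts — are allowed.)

5

Sort by end time and greedily take each interval whose start is ≥ the last chosen end.
Sorted by end: (5,7)  (6,9)  (6,11)  (10,12)  (12,13)  (14,15)  (15,16)
take (5,7); skip (6,9); take (10,12); take (12,13); take (14,15); take (15,16).
Selected 5 meetings.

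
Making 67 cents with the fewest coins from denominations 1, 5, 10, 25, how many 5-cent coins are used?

67 = 2×25 + 1×10 + 1×5 + 2×1
Count of 5: 1

1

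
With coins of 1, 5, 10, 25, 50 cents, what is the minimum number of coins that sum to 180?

Use the largest denomination that fits, subtract, and repeat.
180 − 3×50→30 − 1×25→5 − 1×5→0
Total coins = 3 + 1 + 1 = 5

5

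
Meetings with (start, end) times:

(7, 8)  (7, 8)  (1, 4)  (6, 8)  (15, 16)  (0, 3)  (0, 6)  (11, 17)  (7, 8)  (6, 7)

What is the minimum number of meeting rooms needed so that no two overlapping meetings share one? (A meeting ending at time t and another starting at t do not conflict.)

starts: [0, 0, 1, 6, 6, 7, 7, 7, 11, 15]
ends:   [3, 4, 6, 7, 8, 8, 8, 8, 16, 17]
s0→1 s0→2 s1→3 e3→2 e4→1 e6→0 s6→1 s6→2 e7→1 s7→2 s7→3 s7→4  — peak 4.

4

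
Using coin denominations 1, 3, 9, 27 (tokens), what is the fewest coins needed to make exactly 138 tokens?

Greedy: take as many of the largest coin as possible, then repeat with the remainder.
138 − 5×27→3 − 1×3→0
Total coins = 5 + 1 = 6

6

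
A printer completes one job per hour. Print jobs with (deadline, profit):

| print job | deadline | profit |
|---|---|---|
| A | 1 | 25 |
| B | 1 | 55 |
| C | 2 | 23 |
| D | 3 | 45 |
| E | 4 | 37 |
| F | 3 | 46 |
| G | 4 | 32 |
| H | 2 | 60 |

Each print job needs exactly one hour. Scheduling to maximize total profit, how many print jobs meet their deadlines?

By profit: H(d2,60), B(d1,55), F(d3,46), D(d3,45), E(d4,37), G(d4,32), A(d1,25), C(d2,23)
H→slot 2; B→slot 1; F→slot 3; D skipped; E→slot 4; G skipped; A skipped; C skipped.
4 of 8 scheduled.

4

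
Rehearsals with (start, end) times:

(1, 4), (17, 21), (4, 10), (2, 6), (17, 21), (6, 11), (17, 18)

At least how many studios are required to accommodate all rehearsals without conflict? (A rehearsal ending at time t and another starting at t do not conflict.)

3

Count concurrent intervals with a sweep; the peak is the room count.
Events (time:±→running): 1:+→1 2:+→2 4:-→1 4:+→2 6:-→1 6:+→2 10:-→1 11:-→0 17:+→1 17:+→2 17:+→3 … peak 3.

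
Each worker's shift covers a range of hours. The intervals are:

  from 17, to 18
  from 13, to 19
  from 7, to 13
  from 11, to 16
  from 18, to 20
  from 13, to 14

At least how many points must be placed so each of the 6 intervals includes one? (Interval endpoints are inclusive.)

Sort by right endpoint; whenever an interval is uncovered, place a point at its right end.
By right end: [7,13]  [13,14]  [11,16]  [17,18]  [13,19]  [18,20]
[7,13] uncovered → point at 13; [17,18] uncovered → point at 18.
Points: 13, 18 (2 total).

2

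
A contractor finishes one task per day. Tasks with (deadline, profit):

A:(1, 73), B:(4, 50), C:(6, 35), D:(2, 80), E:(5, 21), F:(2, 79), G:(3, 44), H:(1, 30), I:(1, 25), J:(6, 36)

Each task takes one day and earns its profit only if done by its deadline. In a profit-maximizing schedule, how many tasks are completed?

6

Profit order: D=80 F=79 A=73 B=50 G=44 J=36 C=35 H=30 I=25 E=21
Assign: D→slot 2, F→slot 1, A skipped, B→slot 4, G→slot 3, J→slot 6, C→slot 5, H skipped, I skipped, E skipped.
Slots: [1:F] [2:D] [3:G] [4:B] [5:C] [6:J]
6 of 10 scheduled.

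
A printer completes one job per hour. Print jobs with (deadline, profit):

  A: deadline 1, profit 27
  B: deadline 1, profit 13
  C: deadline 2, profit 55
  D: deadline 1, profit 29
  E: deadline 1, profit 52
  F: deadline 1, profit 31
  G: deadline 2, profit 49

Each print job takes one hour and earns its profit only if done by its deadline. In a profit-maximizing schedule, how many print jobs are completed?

2

Take jobs in profit order; each goes to the latest open slot no later than its deadline.
By profit: C(d2,55), E(d1,52), G(d2,49), F(d1,31), D(d1,29), A(d1,27), B(d1,13)
C→slot 2; E→slot 1; G skipped; F skipped; D skipped; A skipped; B skipped.
2 of 7 scheduled.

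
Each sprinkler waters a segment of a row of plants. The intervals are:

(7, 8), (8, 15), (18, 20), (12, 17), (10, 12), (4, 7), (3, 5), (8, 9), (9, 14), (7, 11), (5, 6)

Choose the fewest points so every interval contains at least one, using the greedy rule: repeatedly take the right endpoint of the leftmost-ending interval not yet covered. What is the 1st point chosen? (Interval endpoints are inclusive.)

5

Sorted: [3,5] [5,6] [4,7] [7,8] [8,9] [7,11] [10,12] [9,14] [8,15] [12,17] [18,20]
{[3,5],[5,6],[4,7]} hit by 5; {[7,8],[8,9],[7,11]} hit by 8; {[10,12],[9,14],[8,15],[12,17]} hit by 12; {[18,20]} hit by 20.
Points: 5, 8, 12, 20 (4 total).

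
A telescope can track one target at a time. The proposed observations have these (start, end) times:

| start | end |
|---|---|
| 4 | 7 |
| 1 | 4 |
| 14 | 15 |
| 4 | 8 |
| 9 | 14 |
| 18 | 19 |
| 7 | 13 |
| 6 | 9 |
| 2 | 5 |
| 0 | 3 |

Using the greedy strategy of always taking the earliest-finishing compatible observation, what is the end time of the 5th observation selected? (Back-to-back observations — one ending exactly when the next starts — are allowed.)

By end time: (0,3), (1,4), (2,5), (4,7), (4,8), (6,9), (7,13), (9,14), (14,15), (18,19).
Pick (0,3); next start ≥ 3 → (4,7); next start ≥ 7 → (7,13); next start ≥ 13 → (14,15); next start ≥ 15 → (18,19).
Selected: (0,3) (4,7) (7,13) (14,15) (18,19)

19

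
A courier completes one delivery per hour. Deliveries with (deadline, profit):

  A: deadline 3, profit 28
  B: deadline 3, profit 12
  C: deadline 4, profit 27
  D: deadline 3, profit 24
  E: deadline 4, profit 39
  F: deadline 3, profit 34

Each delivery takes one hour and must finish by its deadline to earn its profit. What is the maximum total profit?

Take jobs in profit order; each goes to the latest open slot no later than its deadline.
By profit: E(d4,39), F(d3,34), A(d3,28), C(d4,27), D(d3,24), B(d3,12)
E→slot 4; F→slot 3; A→slot 2; C→slot 1; D skipped; B skipped.
Profit = 27 + 28 + 34 + 39 = 128

128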